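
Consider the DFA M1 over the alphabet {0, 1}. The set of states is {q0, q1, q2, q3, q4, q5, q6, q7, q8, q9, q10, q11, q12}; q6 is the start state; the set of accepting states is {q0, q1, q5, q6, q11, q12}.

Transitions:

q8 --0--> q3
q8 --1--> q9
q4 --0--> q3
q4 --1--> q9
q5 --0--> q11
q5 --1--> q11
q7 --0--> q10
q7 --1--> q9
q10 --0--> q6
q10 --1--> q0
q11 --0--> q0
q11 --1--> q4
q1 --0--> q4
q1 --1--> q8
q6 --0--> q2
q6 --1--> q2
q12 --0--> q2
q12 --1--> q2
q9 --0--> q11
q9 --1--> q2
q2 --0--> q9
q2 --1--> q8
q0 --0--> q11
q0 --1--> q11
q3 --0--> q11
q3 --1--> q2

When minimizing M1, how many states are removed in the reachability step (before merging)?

5

No path from q6 leads to q1, q5, q7, q10, q12; the other 8 states are all reachable.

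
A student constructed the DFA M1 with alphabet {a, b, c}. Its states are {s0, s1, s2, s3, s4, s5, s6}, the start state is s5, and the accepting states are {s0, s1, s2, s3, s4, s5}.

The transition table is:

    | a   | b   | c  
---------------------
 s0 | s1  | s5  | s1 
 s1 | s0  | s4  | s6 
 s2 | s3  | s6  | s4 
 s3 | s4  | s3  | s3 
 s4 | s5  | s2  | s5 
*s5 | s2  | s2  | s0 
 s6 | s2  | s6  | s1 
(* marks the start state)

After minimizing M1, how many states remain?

7

Every state is reachable, so we keep all 7.
P0 = {s0,s1,s2,s3,s4,s5} | {s6}.
On input b, block {s0,s1,s2,s3,s4,s5} splits into {s0,s1,s3,s4,s5} and {s2}.
Refine {s0,s1,s3,s4,s5} on symbol a: members go to different blocks, giving {s0,s1,s3,s4} and {s5}.
Split {s0,s1,s3,s4} by δ(·,a) → {s0,s1,s3} and {s4}.
Refine {s0,s1,s3} on symbol a: members go to different blocks, giving {s0,s1} and {s3}.
Refine {s0,s1} on symbol b: members go to different blocks, giving {s0} and {s1}.
The partition is now stable with 7 blocks: {s0} | {s6} | {s2} | {s5} | {s4} | {s3} | {s1}.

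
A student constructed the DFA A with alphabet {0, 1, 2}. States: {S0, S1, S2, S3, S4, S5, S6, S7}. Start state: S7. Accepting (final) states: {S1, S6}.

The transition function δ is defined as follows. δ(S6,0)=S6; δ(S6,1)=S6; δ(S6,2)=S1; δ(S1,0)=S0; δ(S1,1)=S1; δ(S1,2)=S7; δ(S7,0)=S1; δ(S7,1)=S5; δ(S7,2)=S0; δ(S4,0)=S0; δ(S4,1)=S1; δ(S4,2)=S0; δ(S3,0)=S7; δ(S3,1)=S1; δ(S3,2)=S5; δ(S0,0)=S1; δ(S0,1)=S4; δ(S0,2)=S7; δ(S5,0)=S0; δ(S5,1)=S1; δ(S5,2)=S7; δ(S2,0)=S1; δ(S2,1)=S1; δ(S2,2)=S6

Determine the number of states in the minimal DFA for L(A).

States {S2,S3,S6} cannot be reached from the start state, so discard them.
Initial partition by acceptance: {S1} | {S0,S4,S5,S7}.
Refine {S0,S4,S5,S7} on symbol 0: members go to different blocks, giving {S0,S7} and {S4,S5}.
The partition is now stable with 3 blocks: {S1} | {S0,S7} | {S4,S5}.

3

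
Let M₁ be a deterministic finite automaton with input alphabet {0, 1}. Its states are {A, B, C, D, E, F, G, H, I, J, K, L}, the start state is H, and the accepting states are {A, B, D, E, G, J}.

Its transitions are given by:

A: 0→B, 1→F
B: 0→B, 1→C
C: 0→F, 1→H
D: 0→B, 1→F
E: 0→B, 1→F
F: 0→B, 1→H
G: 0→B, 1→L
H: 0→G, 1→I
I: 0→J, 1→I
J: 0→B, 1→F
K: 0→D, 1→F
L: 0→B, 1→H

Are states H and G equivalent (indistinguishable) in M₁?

Reachable states from the start: {B,C,F,G,H,I,J,L}. Unreachable: {A,D,E,K} — drop them.
Initial partition by acceptance: {B,G,J} | {C,F,H,I,L}.
On input 0, block {C,F,H,I,L} splits into {F,H,I,L} and {C}.
On input 1, block {B,G,J} splits into {G,J} and {B}.
Refine {F,H,I,L} on symbol 0: members go to different blocks, giving {F,L} and {H,I}.
The partition is now stable with 5 blocks: {G,J} | {F,L} | {C} | {B} | {H,I}.
H and G end up in different blocks, so they are distinguishable. For instance, the string 'ε' is accepted from only G.

No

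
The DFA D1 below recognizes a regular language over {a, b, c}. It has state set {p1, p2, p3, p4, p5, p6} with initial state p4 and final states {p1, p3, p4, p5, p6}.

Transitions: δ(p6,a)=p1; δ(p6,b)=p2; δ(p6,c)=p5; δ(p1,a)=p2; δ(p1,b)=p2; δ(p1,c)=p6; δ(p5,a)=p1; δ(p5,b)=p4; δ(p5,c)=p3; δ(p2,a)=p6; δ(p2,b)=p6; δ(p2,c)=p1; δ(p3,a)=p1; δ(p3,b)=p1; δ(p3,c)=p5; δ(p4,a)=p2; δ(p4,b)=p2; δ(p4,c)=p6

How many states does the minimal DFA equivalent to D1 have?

4

P0 = {p1,p3,p4,p5,p6} | {p2}.
On input a, block {p1,p3,p4,p5,p6} splits into {p3,p5,p6} and {p1,p4}.
Refine {p3,p5,p6} on symbol b: members go to different blocks, giving {p3,p5} and {p6}.
The partition is now stable with 4 blocks: {p3,p5} | {p2} | {p1,p4} | {p6}.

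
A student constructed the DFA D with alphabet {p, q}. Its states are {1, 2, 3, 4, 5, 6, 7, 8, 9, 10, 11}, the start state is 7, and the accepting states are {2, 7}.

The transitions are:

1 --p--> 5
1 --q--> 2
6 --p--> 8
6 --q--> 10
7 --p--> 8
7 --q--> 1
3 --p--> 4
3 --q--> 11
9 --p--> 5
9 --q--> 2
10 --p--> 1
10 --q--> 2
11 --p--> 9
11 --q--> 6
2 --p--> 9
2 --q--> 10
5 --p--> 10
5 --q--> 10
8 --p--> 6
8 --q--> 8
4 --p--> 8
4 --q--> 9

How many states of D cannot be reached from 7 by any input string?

Starting at 7 and following transitions, the reachable set is {1, 2, 5, 6, 7, 8, 9, 10}. That leaves 3, 4, 11 unreachable — 3 in total.

3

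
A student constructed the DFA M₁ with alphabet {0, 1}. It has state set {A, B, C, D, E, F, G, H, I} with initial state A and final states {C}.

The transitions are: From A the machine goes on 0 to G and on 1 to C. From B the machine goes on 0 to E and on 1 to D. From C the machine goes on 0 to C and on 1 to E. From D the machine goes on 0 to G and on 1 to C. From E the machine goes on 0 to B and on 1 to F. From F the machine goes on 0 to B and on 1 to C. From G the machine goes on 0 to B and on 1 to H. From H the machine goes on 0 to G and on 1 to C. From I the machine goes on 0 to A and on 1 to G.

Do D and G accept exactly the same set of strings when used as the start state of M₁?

States {I} cannot be reached from the start state, so discard them.
Start with accepting vs non-accepting: {C} | {A,B,D,E,F,G,H}.
Split {A,B,D,E,F,G,H} by δ(·,1) → {A,D,F,H} and {B,E,G}.
Stable partition: {C} | {A,D,F,H} | {B,E,G} — 3 equivalence classes.
D and G end up in different blocks, so they are distinguishable. For instance, the string '1' is accepted from only D.

No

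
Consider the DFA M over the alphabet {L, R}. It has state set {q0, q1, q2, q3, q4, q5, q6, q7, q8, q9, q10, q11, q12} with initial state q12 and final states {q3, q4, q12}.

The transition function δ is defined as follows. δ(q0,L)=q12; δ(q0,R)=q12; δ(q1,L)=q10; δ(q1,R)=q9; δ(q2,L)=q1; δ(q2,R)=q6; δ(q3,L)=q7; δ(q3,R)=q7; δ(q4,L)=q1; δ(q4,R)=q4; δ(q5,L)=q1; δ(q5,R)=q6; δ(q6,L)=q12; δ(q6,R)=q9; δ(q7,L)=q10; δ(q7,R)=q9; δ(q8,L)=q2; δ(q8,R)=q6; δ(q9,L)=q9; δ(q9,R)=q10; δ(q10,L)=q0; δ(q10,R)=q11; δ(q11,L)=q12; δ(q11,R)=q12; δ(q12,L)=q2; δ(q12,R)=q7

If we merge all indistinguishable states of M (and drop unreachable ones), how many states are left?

First remove the unreachable states {q3,q4,q5,q8}; 9 states remain.
Start with accepting vs non-accepting: {q12} | {q0,q1,q2,q6,q7,q9,q10,q11}.
Split {q0,q1,q2,q6,q7,q9,q10,q11} by δ(·,L) → {q1,q2,q7,q9,q10} and {q0,q6,q11}.
Refine {q1,q2,q7,q9,q10} on symbol L: members go to different blocks, giving {q1,q2,q7,q9} and {q10}.
Refine {q1,q2,q7,q9} on symbol L: members go to different blocks, giving {q1,q7} and {q2,q9}.
On input R, block {q0,q6,q11} splits into {q0,q11} and {q6}.
Refine {q2,q9} on symbol L: members go to different blocks, giving {q2} and {q9}.
No further refinement is possible. Final partition (7 blocks): {q12} | {q1,q7} | {q0,q11} | {q10} | {q2} | {q6} | {q9}.

7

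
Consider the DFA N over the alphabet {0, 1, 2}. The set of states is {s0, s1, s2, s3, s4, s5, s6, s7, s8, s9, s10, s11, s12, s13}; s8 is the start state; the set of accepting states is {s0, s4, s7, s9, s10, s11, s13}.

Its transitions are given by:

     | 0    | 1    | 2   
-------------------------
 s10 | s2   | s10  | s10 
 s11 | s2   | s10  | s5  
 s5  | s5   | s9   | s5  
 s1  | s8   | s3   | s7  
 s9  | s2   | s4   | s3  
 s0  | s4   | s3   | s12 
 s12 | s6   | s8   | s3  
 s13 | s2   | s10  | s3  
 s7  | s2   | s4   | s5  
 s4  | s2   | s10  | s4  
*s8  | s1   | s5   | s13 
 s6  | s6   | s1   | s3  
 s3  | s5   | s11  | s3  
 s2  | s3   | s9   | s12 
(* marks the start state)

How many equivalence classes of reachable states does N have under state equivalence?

First remove the unreachable states {s0}; 13 states remain.
Initial partition by acceptance: {s4,s7,s9,s10,s11,s13} | {s1,s2,s3,s5,s6,s8,s12}.
Split {s4,s7,s9,s10,s11,s13} by δ(·,2) → {s7,s9,s11,s13} and {s4,s10}.
On input 1, block {s1,s2,s3,s5,s6,s8,s12} splits into {s1,s6,s8,s12} and {s2,s3,s5}.
On input 1, block {s1,s6,s8,s12} splits into {s1,s8} and {s6,s12}.
Split {s2,s3,s5} by δ(·,2) → {s3,s5} and {s2}.
No further refinement is possible. Final partition (6 blocks): {s7,s9,s11,s13} | {s1,s8} | {s4,s10} | {s3,s5} | {s6,s12} | {s2}.

6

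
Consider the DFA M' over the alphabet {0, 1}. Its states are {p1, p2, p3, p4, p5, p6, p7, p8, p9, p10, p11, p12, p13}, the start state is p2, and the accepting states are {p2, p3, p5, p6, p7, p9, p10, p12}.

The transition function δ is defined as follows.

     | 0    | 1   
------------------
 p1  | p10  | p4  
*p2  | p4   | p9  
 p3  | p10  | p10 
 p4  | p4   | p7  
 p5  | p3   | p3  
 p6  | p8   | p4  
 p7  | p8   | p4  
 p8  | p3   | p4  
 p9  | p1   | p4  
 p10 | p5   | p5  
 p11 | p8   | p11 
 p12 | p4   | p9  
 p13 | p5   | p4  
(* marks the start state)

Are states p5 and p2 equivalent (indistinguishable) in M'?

First remove the unreachable states {p6,p11,p12,p13}; 9 states remain.
P0 = {p2,p3,p5,p7,p9,p10} | {p1,p4,p8}.
Refine {p2,p3,p5,p7,p9,p10} on symbol 0: members go to different blocks, giving {p2,p7,p9} and {p3,p5,p10}.
Split {p2,p7,p9} by δ(·,1) → {p7,p9} and {p2}.
Refine {p1,p4,p8} on symbol 0: members go to different blocks, giving {p1,p8} and {p4}.
The partition is now stable with 5 blocks: {p7,p9} | {p1,p8} | {p3,p5,p10} | {p2} | {p4}.
p5 and p2 end up in different blocks, so they are distinguishable. For instance, the string '0' is accepted from only p5.

No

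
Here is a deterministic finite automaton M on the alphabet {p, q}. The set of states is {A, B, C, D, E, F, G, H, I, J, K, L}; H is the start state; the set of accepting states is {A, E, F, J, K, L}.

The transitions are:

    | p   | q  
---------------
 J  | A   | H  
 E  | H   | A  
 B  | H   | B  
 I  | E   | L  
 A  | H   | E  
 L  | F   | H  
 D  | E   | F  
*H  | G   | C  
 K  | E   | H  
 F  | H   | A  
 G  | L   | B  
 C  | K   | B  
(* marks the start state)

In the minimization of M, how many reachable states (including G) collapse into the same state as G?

First remove the unreachable states {D,I,J}; 9 states remain.
P0 = {A,E,F,K,L} | {B,C,G,H}.
On input p, block {A,E,F,K,L} splits into {A,E,F} and {K,L}.
Refine {B,C,G,H} on symbol p: members go to different blocks, giving {B,H} and {C,G}.
On input p, block {B,H} splits into {B} and {H}.
No further refinement is possible. Final partition (5 blocks): {A,E,F} | {B} | {K,L} | {C,G} | {H}.
The equivalence class containing G is {C,G}, of size 2.

2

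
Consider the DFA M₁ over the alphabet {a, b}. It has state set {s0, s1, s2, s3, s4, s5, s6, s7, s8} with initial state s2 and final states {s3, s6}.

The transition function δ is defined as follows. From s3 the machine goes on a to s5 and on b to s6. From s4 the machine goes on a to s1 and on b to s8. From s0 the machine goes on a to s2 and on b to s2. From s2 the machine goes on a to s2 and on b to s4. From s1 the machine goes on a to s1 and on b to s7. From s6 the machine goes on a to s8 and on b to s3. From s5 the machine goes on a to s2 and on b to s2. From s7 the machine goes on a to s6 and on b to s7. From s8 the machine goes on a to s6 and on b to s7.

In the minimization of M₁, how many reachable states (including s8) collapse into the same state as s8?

2

Reachable states from the start: {s1,s2,s3,s4,s5,s6,s7,s8}. Unreachable: {s0} — drop them.
P0 = {s3,s6} | {s1,s2,s4,s5,s7,s8}.
Split {s1,s2,s4,s5,s7,s8} by δ(·,a) → {s1,s2,s4,s5} and {s7,s8}.
Refine {s3,s6} on symbol a: members go to different blocks, giving {s3} and {s6}.
Split {s1,s2,s4,s5} by δ(·,b) → {s1,s4} and {s2,s5}.
Split {s2,s5} by δ(·,b) → {s2} and {s5}.
The partition is now stable with 6 blocks: {s3} | {s1,s4} | {s7,s8} | {s6} | {s2} | {s5}.
State s8 belongs to the block {s7,s8}, which has 2 states.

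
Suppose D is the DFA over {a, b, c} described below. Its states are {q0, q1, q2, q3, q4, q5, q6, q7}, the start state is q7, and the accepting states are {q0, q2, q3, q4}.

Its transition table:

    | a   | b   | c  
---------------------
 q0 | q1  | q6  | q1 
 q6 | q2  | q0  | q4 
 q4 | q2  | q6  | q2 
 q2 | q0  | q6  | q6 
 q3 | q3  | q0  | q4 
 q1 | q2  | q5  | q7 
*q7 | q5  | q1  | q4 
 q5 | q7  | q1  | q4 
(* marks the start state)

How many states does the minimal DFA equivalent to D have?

6

Reachable states from the start: {q0,q1,q2,q4,q5,q6,q7}. Unreachable: {q3} — drop them.
P0 = {q0,q2,q4} | {q1,q5,q6,q7}.
On input a, block {q0,q2,q4} splits into {q2,q4} and {q0}.
Split {q2,q4} by δ(·,a) → {q2} and {q4}.
Refine {q1,q5,q6,q7} on symbol a: members go to different blocks, giving {q1,q6} and {q5,q7}.
Split {q1,q6} by δ(·,b) → {q1} and {q6}.
Stable partition: {q2} | {q1} | {q0} | {q4} | {q5,q7} | {q6} — 6 equivalence classes.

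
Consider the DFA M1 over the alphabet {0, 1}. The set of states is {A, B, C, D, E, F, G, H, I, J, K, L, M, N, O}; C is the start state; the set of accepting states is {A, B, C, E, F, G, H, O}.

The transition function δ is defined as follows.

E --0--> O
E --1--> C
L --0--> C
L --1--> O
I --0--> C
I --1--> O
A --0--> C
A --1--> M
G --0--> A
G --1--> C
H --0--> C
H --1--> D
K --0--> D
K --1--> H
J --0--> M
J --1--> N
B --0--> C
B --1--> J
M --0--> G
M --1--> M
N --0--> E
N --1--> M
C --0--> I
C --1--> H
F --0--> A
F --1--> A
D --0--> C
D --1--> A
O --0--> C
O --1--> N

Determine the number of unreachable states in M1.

5

No path from C leads to B, F, J, K, L; the other 10 states are all reachable.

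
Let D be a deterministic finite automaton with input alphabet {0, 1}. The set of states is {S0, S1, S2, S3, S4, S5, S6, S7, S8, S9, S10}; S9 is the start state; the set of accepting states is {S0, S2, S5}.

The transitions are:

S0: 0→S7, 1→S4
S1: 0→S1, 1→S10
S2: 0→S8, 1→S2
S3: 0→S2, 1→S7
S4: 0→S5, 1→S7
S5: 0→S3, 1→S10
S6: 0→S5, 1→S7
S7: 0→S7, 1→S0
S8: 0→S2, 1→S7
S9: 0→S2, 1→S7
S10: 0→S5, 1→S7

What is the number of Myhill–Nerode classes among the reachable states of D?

States {S1,S6} cannot be reached from the start state, so discard them.
Initial partition by acceptance: {S0,S2,S5} | {S3,S4,S7,S8,S9,S10}.
Refine {S0,S2,S5} on symbol 1: members go to different blocks, giving {S0,S5} and {S2}.
Split {S3,S4,S7,S8,S9,S10} by δ(·,0) → {S3,S8,S9} and {S4,S10} and {S7}.
Refine {S0,S5} on symbol 0: members go to different blocks, giving {S0} and {S5}.
The partition is now stable with 6 blocks: {S0} | {S3,S8,S9} | {S2} | {S4,S10} | {S7} | {S5}.

6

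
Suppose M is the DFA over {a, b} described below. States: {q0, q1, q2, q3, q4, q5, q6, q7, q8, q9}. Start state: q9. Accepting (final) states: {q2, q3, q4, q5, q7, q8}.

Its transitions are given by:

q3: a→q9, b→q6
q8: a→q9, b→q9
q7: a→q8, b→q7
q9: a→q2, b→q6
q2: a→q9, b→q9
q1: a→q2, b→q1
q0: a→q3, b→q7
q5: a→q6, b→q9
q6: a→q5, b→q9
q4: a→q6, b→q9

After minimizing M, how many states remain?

Reachable states from the start: {q2,q5,q6,q9}. Unreachable: {q0,q1,q3,q4,q7,q8} — drop them.
Initial partition by acceptance: {q2,q5} | {q6,q9}.
Stable partition: {q2,q5} | {q6,q9} — 2 equivalence classes.

2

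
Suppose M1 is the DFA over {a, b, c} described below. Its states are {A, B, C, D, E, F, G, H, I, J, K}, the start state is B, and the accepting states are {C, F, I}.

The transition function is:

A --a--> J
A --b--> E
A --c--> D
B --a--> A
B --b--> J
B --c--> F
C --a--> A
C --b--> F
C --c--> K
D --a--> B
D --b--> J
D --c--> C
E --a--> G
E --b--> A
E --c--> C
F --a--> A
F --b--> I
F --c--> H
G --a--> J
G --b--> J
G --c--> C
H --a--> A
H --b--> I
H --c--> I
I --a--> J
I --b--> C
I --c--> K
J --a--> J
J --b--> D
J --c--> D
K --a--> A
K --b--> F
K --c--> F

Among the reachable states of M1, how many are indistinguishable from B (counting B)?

Start with accepting vs non-accepting: {C,F,I} | {A,B,D,E,G,H,J,K}.
On input b, block {A,B,D,E,G,H,J,K} splits into {A,B,D,E,G,J} and {H,K}.
On input c, block {A,B,D,E,G,J} splits into {B,D,E,G} and {A,J}.
On input a, block {B,D,E,G} splits into {B,G} and {D,E}.
Stable partition: {C,F,I} | {B,G} | {H,K} | {A,J} | {D,E} — 5 equivalence classes.
State B belongs to the block {B,G}, which has 2 states.

2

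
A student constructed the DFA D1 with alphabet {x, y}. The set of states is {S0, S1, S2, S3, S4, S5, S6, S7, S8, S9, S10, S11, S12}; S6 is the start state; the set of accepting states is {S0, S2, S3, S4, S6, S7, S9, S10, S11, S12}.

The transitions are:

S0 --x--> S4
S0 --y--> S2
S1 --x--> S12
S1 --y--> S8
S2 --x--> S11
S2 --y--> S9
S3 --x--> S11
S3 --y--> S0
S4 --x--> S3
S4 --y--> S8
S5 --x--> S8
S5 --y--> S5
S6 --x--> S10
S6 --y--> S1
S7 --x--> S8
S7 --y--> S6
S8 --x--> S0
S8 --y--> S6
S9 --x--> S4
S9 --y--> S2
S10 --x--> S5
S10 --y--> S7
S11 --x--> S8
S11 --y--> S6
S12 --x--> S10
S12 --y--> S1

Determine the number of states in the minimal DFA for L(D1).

9

Start with accepting vs non-accepting: {S0,S2,S3,S4,S6,S7,S9,S10,S11,S12} | {S1,S5,S8}.
Refine {S0,S2,S3,S4,S6,S7,S9,S10,S11,S12} on symbol x: members go to different blocks, giving {S0,S2,S3,S4,S6,S9,S12} and {S7,S10,S11}.
Split {S0,S2,S3,S4,S6,S9,S12} by δ(·,x) → {S2,S3,S6,S12} and {S0,S4,S9}.
Refine {S2,S3,S6,S12} on symbol y: members go to different blocks, giving {S2,S3} and {S6,S12}.
Split {S1,S5,S8} by δ(·,x) → {S1} and {S5} and {S8}.
Refine {S7,S10,S11} on symbol x: members go to different blocks, giving {S7,S11} and {S10}.
Split {S0,S4,S9} by δ(·,x) → {S0,S9} and {S4}.
The partition is now stable with 9 blocks: {S2,S3} | {S1} | {S7,S11} | {S0,S9} | {S6,S12} | {S5} | {S8} | {S10} | {S4}.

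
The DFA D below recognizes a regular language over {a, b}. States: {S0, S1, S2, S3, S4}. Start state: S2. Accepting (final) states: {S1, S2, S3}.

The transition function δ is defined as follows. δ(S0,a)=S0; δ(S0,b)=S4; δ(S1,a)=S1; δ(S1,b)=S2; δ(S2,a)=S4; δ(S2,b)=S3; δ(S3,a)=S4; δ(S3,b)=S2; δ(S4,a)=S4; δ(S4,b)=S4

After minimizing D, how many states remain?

First remove the unreachable states {S0,S1}; 3 states remain.
P0 = {S2,S3} | {S4}.
No further refinement is possible. Final partition (2 blocks): {S2,S3} | {S4}.

2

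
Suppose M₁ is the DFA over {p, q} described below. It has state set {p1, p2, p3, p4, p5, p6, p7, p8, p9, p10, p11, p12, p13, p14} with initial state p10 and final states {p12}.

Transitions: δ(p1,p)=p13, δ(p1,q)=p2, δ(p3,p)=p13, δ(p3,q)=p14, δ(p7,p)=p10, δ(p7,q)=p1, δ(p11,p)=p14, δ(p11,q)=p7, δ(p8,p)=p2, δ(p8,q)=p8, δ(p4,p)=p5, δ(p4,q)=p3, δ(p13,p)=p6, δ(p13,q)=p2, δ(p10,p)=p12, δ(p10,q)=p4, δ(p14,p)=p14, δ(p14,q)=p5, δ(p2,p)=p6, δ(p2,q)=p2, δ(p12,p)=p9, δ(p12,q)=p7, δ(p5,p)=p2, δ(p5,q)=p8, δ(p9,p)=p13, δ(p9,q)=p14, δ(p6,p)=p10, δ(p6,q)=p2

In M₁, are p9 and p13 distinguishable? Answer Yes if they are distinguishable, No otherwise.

First remove the unreachable states {p11}; 13 states remain.
Initial partition by acceptance: {p12} | {p1,p2,p3,p4,p5,p6,p7,p8,p9,p10,p13,p14}.
On input p, block {p1,p2,p3,p4,p5,p6,p7,p8,p9,p10,p13,p14} splits into {p1,p2,p3,p4,p5,p6,p7,p8,p9,p13,p14} and {p10}.
On input p, block {p1,p2,p3,p4,p5,p6,p7,p8,p9,p13,p14} splits into {p1,p2,p3,p4,p5,p8,p9,p13,p14} and {p6,p7}.
Refine {p1,p2,p3,p4,p5,p8,p9,p13,p14} on symbol p: members go to different blocks, giving {p1,p3,p4,p5,p8,p9,p14} and {p2,p13}.
On input p, block {p1,p3,p4,p5,p8,p9,p14} splits into {p1,p3,p5,p8,p9} and {p4,p14}.
On input q, block {p1,p3,p5,p8,p9} splits into {p3,p9} and {p5,p8} and {p1}.
Split {p6,p7} by δ(·,q) → {p6} and {p7}.
On input p, block {p4,p14} splits into {p4} and {p14}.
The partition is now stable with 10 blocks: {p12} | {p3,p9} | {p10} | {p6} | {p2,p13} | {p4} | {p5,p8} | {p1} | {p7} | {p14}.
p9 and p13 end up in different blocks, so they are distinguishable. For instance, the string 'ppp' is accepted from only p13.

Yes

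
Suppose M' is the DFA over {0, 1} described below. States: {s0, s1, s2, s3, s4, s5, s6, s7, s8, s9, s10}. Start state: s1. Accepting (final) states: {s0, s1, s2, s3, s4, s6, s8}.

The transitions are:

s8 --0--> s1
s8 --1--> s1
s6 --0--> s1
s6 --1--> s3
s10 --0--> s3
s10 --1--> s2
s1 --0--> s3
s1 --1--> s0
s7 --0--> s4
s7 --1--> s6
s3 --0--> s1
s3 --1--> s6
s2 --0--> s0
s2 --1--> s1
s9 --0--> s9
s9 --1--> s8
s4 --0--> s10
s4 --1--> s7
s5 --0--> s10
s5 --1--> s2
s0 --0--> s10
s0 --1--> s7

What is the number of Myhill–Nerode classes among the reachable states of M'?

6

States {s5,s8,s9} cannot be reached from the start state, so discard them.
P0 = {s0,s1,s2,s3,s4,s6} | {s7,s10}.
On input 0, block {s0,s1,s2,s3,s4,s6} splits into {s1,s2,s3,s6} and {s0,s4}.
On input 0, block {s1,s2,s3,s6} splits into {s1,s3,s6} and {s2}.
Refine {s1,s3,s6} on symbol 1: members go to different blocks, giving {s3,s6} and {s1}.
Refine {s7,s10} on symbol 0: members go to different blocks, giving {s7} and {s10}.
Stable partition: {s3,s6} | {s7} | {s0,s4} | {s2} | {s1} | {s10} — 6 equivalence classes.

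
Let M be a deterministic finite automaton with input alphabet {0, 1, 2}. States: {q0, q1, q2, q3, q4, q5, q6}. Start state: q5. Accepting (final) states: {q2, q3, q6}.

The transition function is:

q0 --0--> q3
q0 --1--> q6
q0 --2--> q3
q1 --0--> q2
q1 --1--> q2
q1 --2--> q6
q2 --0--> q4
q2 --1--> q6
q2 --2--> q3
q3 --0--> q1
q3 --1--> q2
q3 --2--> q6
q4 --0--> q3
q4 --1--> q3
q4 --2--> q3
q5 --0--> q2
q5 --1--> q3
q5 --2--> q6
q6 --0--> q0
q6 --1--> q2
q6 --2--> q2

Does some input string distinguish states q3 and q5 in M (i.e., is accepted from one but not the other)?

Initial partition by acceptance: {q2,q3,q6} | {q0,q1,q4,q5}.
The partition is now stable with 2 blocks: {q2,q3,q6} | {q0,q1,q4,q5}.
q3 and q5 end up in different blocks, so they are distinguishable. For instance, the string 'ε' is accepted from only q3.

Yes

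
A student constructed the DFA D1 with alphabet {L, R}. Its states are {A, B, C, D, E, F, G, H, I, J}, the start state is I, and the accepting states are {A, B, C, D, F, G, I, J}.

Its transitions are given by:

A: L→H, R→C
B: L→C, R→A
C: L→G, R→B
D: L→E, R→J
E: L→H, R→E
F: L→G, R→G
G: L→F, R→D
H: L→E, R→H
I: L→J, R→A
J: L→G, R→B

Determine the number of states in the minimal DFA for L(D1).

All states are reachable from the start state.
Start with accepting vs non-accepting: {A,B,C,D,F,G,I,J} | {E,H}.
On input L, block {A,B,C,D,F,G,I,J} splits into {B,C,F,G,I,J} and {A,D}.
On input R, block {B,C,F,G,I,J} splits into {B,G,I} and {C,F,J}.
Stable partition: {B,G,I} | {E,H} | {A,D} | {C,F,J} — 4 equivalence classes.

4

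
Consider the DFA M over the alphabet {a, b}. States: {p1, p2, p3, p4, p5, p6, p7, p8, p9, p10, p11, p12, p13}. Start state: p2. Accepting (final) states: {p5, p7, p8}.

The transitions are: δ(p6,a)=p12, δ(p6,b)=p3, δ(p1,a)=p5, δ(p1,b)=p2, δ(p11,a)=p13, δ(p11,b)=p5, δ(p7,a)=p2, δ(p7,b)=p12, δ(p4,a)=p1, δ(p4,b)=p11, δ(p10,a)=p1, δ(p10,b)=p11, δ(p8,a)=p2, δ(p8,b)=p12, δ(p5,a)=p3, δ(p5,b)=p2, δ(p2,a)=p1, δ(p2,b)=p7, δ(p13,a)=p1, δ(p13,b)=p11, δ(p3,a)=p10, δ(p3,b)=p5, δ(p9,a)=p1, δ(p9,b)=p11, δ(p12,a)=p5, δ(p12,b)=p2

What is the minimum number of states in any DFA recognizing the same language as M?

Reachable states from the start: {p1,p2,p3,p5,p7,p10,p11,p12,p13}. Unreachable: {p4,p6,p8,p9} — drop them.
Start with accepting vs non-accepting: {p5,p7} | {p1,p2,p3,p10,p11,p12,p13}.
Refine {p1,p2,p3,p10,p11,p12,p13} on symbol a: members go to different blocks, giving {p2,p3,p10,p11,p13} and {p1,p12}.
On input b, block {p5,p7} splits into {p5} and {p7}.
On input a, block {p2,p3,p10,p11,p13} splits into {p2,p10,p13} and {p3,p11}.
On input b, block {p2,p10,p13} splits into {p10,p13} and {p2}.
No further refinement is possible. Final partition (6 blocks): {p5} | {p10,p13} | {p1,p12} | {p7} | {p3,p11} | {p2}.

6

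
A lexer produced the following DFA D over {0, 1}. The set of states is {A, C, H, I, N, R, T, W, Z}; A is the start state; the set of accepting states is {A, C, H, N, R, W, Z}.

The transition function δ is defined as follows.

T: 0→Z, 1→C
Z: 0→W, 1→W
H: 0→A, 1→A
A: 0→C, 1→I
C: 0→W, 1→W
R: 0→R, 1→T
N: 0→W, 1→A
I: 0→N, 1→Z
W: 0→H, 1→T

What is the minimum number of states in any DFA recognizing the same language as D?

3

Reachable states from the start: {A,C,H,I,N,T,W,Z}. Unreachable: {R} — drop them.
Start with accepting vs non-accepting: {A,C,H,N,W,Z} | {I,T}.
Refine {A,C,H,N,W,Z} on symbol 1: members go to different blocks, giving {C,H,N,Z} and {A,W}.
The partition is now stable with 3 blocks: {C,H,N,Z} | {I,T} | {A,W}.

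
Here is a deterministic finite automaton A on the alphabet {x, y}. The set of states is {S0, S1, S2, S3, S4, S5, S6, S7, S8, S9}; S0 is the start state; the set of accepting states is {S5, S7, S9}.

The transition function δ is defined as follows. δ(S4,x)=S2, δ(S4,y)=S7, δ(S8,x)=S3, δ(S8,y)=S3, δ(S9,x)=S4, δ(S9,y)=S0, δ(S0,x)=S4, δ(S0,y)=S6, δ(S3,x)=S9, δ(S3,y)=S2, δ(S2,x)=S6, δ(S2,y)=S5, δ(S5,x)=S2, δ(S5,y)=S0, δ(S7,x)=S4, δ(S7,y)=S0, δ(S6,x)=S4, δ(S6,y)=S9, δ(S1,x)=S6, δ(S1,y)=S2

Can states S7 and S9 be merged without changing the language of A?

States {S1,S3,S8} cannot be reached from the start state, so discard them.
Start with accepting vs non-accepting: {S5,S7,S9} | {S0,S2,S4,S6}.
On input y, block {S0,S2,S4,S6} splits into {S2,S4,S6} and {S0}.
Stable partition: {S5,S7,S9} | {S2,S4,S6} | {S0} — 3 equivalence classes.
S7 and S9 lie in the same block of the stable partition, so they are equivalent — no string distinguishes them.

Yes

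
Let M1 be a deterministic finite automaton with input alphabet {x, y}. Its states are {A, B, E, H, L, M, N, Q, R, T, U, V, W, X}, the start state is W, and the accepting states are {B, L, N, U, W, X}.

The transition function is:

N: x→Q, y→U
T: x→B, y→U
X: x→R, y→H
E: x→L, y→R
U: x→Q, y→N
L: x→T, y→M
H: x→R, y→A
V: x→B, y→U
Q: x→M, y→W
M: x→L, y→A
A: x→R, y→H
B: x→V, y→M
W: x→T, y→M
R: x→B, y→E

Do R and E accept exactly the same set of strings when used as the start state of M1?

Reachable states from the start: {A,B,E,H,L,M,N,Q,R,T,U,V,W}. Unreachable: {X} — drop them.
Initial partition by acceptance: {B,L,N,U,W} | {A,E,H,M,Q,R,T,V}.
Refine {B,L,N,U,W} on symbol y: members go to different blocks, giving {B,L,W} and {N,U}.
On input x, block {A,E,H,M,Q,R,T,V} splits into {E,M,R,T,V} and {A,H,Q}.
On input y, block {E,M,R,T,V} splits into {T,V} and {E,R} and {M}.
Refine {A,H,Q} on symbol x: members go to different blocks, giving {A,H} and {Q}.
No further refinement is possible. Final partition (7 blocks): {B,L,W} | {T,V} | {N,U} | {A,H} | {E,R} | {M} | {Q}.
R and E lie in the same block of the stable partition, so they are equivalent — no string distinguishes them.

Yes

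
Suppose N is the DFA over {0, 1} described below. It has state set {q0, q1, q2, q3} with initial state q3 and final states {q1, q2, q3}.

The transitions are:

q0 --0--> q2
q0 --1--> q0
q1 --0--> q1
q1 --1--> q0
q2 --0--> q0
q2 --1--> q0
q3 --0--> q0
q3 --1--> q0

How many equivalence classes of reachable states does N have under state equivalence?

States {q1} cannot be reached from the start state, so discard them.
P0 = {q2,q3} | {q0}.
Stable partition: {q2,q3} | {q0} — 2 equivalence classes.

2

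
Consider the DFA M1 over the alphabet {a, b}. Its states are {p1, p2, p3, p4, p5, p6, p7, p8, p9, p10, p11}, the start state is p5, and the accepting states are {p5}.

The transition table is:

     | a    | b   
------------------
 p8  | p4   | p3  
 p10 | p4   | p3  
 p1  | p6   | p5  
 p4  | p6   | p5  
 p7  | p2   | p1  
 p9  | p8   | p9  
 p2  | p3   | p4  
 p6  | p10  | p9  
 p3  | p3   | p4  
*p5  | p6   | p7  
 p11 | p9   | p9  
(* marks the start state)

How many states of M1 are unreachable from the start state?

Starting at p5 and following transitions, the reachable set is {p1, p2, p3, p4, p5, p6, p7, p8, p9, p10}. That leaves p11 unreachable — 1 in total.

1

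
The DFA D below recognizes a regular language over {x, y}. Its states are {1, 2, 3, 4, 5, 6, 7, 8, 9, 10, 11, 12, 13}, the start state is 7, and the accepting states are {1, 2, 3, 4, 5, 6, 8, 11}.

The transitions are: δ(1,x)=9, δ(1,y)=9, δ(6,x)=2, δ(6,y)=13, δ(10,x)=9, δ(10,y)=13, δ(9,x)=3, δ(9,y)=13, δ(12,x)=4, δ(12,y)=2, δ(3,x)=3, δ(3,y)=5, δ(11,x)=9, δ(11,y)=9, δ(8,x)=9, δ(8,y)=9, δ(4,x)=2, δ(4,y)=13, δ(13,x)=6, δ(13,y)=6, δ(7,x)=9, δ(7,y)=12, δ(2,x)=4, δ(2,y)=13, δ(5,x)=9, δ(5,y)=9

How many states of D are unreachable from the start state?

No path from 7 leads to 1, 8, 10, 11; the other 9 states are all reachable.

4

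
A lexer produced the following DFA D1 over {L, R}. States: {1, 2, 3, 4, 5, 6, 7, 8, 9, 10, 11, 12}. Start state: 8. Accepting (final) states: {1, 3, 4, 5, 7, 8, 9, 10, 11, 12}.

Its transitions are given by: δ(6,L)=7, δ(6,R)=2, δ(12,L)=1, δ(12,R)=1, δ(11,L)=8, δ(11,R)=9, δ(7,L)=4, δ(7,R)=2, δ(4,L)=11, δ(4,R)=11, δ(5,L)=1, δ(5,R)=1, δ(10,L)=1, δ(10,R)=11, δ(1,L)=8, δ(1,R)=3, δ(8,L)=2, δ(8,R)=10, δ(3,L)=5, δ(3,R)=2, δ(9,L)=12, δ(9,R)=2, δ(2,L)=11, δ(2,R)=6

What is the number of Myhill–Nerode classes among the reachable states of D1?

6

Every state is reachable, so we keep all 12.
Start with accepting vs non-accepting: {1,3,4,5,7,8,9,10,11,12} | {2,6}.
On input L, block {1,3,4,5,7,8,9,10,11,12} splits into {1,3,4,5,7,9,10,11,12} and {8}.
Split {1,3,4,5,7,9,10,11,12} by δ(·,L) → {3,4,5,7,9,10,12} and {1,11}.
Split {3,4,5,7,9,10,12} by δ(·,L) → {4,5,10,12} and {3,7,9}.
Refine {2,6} on symbol L: members go to different blocks, giving {2} and {6}.
The partition is now stable with 6 blocks: {4,5,10,12} | {2} | {8} | {1,11} | {3,7,9} | {6}.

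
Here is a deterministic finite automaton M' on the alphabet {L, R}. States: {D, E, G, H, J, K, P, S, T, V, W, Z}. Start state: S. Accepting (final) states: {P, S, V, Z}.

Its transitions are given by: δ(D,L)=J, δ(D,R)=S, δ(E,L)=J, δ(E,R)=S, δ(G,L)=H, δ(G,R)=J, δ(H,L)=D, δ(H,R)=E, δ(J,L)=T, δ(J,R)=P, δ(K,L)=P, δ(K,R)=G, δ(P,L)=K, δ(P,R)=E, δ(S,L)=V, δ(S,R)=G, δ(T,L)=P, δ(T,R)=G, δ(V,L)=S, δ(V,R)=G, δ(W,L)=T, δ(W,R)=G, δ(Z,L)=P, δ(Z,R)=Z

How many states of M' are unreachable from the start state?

2

BFS from S reaches {D, E, G, H, J, K, P, S, T, V}; the 2 state(s) W, Z are never visited.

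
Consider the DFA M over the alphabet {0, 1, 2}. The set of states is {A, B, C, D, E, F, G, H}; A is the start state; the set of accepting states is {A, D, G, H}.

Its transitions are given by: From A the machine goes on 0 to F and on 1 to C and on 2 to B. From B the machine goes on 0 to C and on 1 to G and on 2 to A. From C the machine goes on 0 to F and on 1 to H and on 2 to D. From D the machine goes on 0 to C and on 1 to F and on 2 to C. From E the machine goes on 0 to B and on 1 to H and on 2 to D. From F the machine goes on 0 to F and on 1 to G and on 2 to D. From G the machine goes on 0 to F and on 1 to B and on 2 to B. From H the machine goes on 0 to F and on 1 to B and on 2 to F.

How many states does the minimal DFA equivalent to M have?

States {E} cannot be reached from the start state, so discard them.
Start with accepting vs non-accepting: {A,D,G,H} | {B,C,F}.
Stable partition: {A,D,G,H} | {B,C,F} — 2 equivalence classes.

2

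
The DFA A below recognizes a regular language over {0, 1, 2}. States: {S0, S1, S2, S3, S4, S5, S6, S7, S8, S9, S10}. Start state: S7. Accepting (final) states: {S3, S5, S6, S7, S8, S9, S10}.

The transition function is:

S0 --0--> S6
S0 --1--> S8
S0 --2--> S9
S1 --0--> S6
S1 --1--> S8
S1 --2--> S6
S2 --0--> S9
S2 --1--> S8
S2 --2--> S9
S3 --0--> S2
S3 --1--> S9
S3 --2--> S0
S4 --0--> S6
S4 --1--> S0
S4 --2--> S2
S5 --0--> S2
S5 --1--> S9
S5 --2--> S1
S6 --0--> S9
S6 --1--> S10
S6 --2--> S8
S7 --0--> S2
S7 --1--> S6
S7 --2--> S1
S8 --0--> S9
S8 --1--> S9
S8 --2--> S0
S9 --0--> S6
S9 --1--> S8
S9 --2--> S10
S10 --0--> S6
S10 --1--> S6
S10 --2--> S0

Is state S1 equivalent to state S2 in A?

Reachable states from the start: {S0,S1,S2,S6,S7,S8,S9,S10}. Unreachable: {S3,S4,S5} — drop them.
Initial partition by acceptance: {S6,S7,S8,S9,S10} | {S0,S1,S2}.
Refine {S6,S7,S8,S9,S10} on symbol 0: members go to different blocks, giving {S6,S8,S9,S10} and {S7}.
Split {S6,S8,S9,S10} by δ(·,2) → {S6,S9} and {S8,S10}.
The partition is now stable with 4 blocks: {S6,S9} | {S0,S1,S2} | {S7} | {S8,S10}.
S1 and S2 lie in the same block of the stable partition, so they are equivalent — no string distinguishes them.

Yes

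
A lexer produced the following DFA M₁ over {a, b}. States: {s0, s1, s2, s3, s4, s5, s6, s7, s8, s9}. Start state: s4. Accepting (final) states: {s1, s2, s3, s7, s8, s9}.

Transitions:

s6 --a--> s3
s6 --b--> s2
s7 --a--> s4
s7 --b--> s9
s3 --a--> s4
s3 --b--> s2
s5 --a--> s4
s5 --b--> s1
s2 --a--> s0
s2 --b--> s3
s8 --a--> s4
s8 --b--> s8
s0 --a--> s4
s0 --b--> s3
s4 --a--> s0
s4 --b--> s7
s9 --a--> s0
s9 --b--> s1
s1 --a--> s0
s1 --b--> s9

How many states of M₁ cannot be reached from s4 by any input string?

3

No path from s4 leads to s5, s6, s8; the other 7 states are all reachable.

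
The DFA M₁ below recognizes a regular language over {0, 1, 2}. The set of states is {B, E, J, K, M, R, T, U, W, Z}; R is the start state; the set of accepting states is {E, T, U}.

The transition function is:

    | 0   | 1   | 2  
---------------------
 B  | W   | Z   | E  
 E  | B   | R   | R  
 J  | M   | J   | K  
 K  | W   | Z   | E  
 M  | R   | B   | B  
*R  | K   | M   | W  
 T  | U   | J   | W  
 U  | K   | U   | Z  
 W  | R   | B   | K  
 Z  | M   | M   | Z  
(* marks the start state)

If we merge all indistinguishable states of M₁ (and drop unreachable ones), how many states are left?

5

Reachable states from the start: {B,E,K,M,R,W,Z}. Unreachable: {J,T,U} — drop them.
Initial partition by acceptance: {E} | {B,K,M,R,W,Z}.
Refine {B,K,M,R,W,Z} on symbol 2: members go to different blocks, giving {M,R,W,Z} and {B,K}.
Split {M,R,W,Z} by δ(·,0) → {M,W,Z} and {R}.
Refine {M,W,Z} on symbol 0: members go to different blocks, giving {M,W} and {Z}.
Stable partition: {E} | {M,W} | {B,K} | {R} | {Z} — 5 equivalence classes.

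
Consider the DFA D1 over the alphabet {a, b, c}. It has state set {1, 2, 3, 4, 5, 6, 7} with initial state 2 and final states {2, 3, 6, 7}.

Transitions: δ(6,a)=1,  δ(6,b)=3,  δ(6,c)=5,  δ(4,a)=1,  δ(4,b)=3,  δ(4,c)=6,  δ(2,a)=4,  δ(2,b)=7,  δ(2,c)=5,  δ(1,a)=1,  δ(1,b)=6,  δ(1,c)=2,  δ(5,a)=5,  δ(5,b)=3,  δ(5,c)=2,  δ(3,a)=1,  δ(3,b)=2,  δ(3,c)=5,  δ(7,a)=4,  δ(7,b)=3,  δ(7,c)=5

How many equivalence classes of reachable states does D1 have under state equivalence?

2

P0 = {2,3,6,7} | {1,4,5}.
No further refinement is possible. Final partition (2 blocks): {2,3,6,7} | {1,4,5}.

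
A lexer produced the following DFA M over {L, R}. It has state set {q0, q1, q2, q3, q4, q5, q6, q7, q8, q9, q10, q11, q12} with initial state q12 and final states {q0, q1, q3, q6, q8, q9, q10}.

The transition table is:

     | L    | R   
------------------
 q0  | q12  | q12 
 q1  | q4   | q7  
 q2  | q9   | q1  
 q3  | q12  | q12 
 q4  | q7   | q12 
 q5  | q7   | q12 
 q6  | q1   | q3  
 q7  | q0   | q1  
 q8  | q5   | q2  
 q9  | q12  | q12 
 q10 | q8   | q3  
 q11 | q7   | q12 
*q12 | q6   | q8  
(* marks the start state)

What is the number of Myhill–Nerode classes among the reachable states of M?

6

States {q10,q11} cannot be reached from the start state, so discard them.
Start with accepting vs non-accepting: {q0,q1,q3,q6,q8,q9} | {q2,q4,q5,q7,q12}.
Split {q0,q1,q3,q6,q8,q9} by δ(·,L) → {q0,q1,q3,q8,q9} and {q6}.
On input L, block {q2,q4,q5,q7,q12} splits into {q2,q7} and {q4,q5} and {q12}.
Refine {q0,q1,q3,q8,q9} on symbol L: members go to different blocks, giving {q0,q3,q9} and {q1,q8}.
No further refinement is possible. Final partition (6 blocks): {q0,q3,q9} | {q2,q7} | {q6} | {q4,q5} | {q12} | {q1,q8}.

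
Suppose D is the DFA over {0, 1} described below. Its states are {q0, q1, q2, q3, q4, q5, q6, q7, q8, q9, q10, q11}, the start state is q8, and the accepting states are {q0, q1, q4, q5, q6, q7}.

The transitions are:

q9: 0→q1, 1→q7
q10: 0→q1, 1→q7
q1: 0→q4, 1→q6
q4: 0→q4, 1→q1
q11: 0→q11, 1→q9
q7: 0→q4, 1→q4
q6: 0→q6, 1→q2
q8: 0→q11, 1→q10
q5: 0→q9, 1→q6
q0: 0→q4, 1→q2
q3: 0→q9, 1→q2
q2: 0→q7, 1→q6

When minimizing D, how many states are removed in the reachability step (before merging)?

3

BFS from q8 reaches {q1, q2, q4, q6, q7, q8, q9, q10, q11}; the 3 state(s) q0, q3, q5 are never visited.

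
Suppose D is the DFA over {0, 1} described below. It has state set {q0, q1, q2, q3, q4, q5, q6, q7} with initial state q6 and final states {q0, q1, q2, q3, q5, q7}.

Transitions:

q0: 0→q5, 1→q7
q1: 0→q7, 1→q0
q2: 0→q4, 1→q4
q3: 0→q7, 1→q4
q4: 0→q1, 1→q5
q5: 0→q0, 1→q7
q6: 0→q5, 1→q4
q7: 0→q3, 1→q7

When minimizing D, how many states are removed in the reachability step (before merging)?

BFS from q6 reaches {q0, q1, q3, q4, q5, q6, q7}; the 1 state(s) q2 are never visited.

1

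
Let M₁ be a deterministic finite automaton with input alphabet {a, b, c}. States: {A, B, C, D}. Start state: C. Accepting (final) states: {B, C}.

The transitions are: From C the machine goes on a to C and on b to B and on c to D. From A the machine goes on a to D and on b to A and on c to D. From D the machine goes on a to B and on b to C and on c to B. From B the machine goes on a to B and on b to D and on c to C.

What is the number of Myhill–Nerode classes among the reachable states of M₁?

Reachable states from the start: {B,C,D}. Unreachable: {A} — drop them.
Initial partition by acceptance: {B,C} | {D}.
Refine {B,C} on symbol b: members go to different blocks, giving {B} and {C}.
No further refinement is possible. Final partition (3 blocks): {B} | {D} | {C}.

3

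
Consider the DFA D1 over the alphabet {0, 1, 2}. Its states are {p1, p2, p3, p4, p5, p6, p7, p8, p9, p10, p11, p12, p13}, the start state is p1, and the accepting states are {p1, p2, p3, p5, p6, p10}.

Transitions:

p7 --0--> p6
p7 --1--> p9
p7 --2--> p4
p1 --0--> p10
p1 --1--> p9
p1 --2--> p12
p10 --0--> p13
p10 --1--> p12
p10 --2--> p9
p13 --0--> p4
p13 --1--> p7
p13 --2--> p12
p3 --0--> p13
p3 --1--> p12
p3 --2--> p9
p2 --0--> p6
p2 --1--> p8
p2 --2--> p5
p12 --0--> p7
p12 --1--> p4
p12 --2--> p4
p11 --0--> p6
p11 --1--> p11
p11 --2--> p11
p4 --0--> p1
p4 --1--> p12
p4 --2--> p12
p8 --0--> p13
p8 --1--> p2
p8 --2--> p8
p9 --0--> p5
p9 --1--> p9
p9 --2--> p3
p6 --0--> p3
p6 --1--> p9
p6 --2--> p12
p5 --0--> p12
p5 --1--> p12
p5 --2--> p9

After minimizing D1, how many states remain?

First remove the unreachable states {p2,p8,p11}; 10 states remain.
P0 = {p1,p3,p5,p6,p10} | {p4,p7,p9,p12,p13}.
Split {p1,p3,p5,p6,p10} by δ(·,0) → {p3,p5,p10} and {p1,p6}.
Split {p4,p7,p9,p12,p13} by δ(·,0) → {p4,p7} and {p12,p13} and {p9}.
Split {p4,p7} by δ(·,1) → {p4} and {p7}.
On input 0, block {p12,p13} splits into {p12} and {p13}.
Refine {p3,p5,p10} on symbol 0: members go to different blocks, giving {p3,p10} and {p5}.
The partition is now stable with 8 blocks: {p3,p10} | {p4} | {p1,p6} | {p12} | {p9} | {p7} | {p13} | {p5}.

8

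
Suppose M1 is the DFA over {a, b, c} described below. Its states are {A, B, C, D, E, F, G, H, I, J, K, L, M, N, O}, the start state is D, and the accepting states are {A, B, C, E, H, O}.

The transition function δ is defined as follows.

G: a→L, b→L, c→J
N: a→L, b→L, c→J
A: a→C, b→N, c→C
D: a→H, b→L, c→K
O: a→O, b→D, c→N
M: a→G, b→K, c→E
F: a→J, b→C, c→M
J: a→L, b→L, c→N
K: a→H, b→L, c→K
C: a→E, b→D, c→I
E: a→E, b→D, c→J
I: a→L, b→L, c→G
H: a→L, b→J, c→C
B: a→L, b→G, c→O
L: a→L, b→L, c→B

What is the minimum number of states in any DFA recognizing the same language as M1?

States {A,F,M} cannot be reached from the start state, so discard them.
Start with accepting vs non-accepting: {B,C,E,H,O} | {D,G,I,J,K,L,N}.
Refine {B,C,E,H,O} on symbol a: members go to different blocks, giving {C,E,O} and {B,H}.
Refine {D,G,I,J,K,L,N} on symbol a: members go to different blocks, giving {G,I,J,L,N} and {D,K}.
Refine {G,I,J,L,N} on symbol c: members go to different blocks, giving {G,I,J,N} and {L}.
The partition is now stable with 5 blocks: {C,E,O} | {G,I,J,N} | {B,H} | {D,K} | {L}.

5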